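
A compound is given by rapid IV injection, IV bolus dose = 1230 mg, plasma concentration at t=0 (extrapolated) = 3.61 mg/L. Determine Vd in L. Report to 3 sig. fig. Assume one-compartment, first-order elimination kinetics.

341 L

Vd = Dose / C₀ = 1230 / 3.61 = 340.7 L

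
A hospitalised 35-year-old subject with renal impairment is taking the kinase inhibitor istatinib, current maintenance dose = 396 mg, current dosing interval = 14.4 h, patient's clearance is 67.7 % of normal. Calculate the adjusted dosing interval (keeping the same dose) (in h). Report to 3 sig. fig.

21.3 h

To keep the same average steady-state level, dosing rate must scale with clearance.
CL ratio = 67.7 / 100 = 0.6770
New interval (same dose) = 14.4 / 0.6770 = 21.27 h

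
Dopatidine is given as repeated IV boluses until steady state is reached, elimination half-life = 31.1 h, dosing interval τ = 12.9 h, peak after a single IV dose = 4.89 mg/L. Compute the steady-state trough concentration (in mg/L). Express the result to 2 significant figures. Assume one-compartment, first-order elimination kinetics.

15 mg/L

k = ln2 / t½ = 0.693147 / 31.1 = 0.02229 h⁻¹
e^(−kτ) = e^(−0.02229 × 12.9) = 0.7501
Accumulation ratio R = 1 / (1 − e^(−kτ)) = 1 / (1 − 0.7501) = 4.002
Steady-state trough = C₀ × R × e^(−kτ) = 4.89 × 4.002 × 0.7501 = 14.68 mg/L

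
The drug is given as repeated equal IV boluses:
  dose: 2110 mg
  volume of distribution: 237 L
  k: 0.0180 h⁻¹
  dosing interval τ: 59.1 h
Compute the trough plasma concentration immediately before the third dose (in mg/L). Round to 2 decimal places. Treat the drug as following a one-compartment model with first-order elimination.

4.13 mg/L

C₀ per dose = Dose / Vd = 2110 / 237 = 8.903 mg/L
Fraction remaining after one interval: r = e^(−kτ) = e^(−0.01800 × 59.1) = 0.3451
Before dose 3, 2 doses have been given (aged 1τ, 2τ).
C_trough = C₀ × (r + r²) = 8.903 × (0.3451 + 0.1191) = 4.133 mg/L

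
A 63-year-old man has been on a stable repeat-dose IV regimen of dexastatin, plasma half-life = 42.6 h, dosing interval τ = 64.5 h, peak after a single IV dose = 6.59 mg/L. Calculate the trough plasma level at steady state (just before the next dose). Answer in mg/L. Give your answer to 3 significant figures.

3.55 mg/L

k = ln2 / t½ = 0.693147 / 42.6 = 0.01627 h⁻¹
e^(−kτ) = e^(−0.01627 × 64.5) = 0.3501
Accumulation ratio R = 1 / (1 − e^(−kτ)) = 1 / (1 − 0.3501) = 1.539
Steady-state trough = C₀ × R × e^(−kτ) = 6.59 × 1.539 × 0.3501 = 3.551 mg/L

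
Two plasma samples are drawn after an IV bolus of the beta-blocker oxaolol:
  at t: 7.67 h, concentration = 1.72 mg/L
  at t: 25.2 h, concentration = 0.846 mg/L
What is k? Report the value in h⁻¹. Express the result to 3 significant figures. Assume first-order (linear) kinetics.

k = ln(C₁/C₂) / (t₂ − t₁) = ln(1.72/0.846) / (25.2 − 7.67)
  = 0.7096 / 17.53 = 0.04048 h⁻¹

0.0405 h⁻¹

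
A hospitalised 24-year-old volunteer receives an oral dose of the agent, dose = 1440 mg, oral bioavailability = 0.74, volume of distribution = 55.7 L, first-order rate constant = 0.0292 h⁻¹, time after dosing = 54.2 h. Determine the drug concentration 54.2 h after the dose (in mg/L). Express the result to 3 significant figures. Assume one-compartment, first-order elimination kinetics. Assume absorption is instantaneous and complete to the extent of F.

3.93 mg/L

Amount reaching circulation = F × Dose = 0.74 × 1440 = 1066 mg
C₀ = F·Dose / Vd = 1066 / 55.7 = 19.14 mg/L
C = C₀ · e^(−k·t) = 19.14 × e^(−0.02920 × 54.2)
  = 19.14 × 0.2054 = 3.931 mg/L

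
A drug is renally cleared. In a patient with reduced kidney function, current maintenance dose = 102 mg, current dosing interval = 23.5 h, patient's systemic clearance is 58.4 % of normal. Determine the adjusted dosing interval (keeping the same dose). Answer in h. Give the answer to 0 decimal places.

To keep the same average steady-state level, dosing rate must scale with clearance.
CL ratio = 58.4 / 100 = 0.5840
New interval (same dose) = 23.5 / 0.5840 = 40.24 h

40 h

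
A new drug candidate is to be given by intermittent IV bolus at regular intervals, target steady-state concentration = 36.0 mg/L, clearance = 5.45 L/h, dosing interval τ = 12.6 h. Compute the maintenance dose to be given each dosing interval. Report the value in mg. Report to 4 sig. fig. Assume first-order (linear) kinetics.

2472 mg

At steady state, Dose/τ = Css × CL.
Dose = Css × CL × τ = 36.0 × 5.450 × 12.6 = 2472 mg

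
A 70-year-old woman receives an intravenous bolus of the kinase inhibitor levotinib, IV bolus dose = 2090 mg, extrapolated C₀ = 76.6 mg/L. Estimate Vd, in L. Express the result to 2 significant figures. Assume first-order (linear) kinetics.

27 L

Vd = Dose / C₀ = 2090 / 76.6 = 27.28 L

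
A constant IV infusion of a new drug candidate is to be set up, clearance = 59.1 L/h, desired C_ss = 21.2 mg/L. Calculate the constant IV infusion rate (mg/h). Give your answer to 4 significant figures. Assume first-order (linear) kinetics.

1253 mg/h

At steady state, infusion rate R₀ = Css × CL = 21.2 × 59.10 = 1253 mg/h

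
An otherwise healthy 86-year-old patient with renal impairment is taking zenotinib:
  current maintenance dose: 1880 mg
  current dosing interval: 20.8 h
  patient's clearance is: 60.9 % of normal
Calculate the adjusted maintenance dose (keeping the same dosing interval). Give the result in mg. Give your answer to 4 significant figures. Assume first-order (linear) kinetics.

1145 mg

To keep the same average steady-state level, dosing rate must scale with clearance.
CL ratio = 60.9 / 100 = 0.6090
New dose (same interval) = 1880 × 0.6090 = 1145 mg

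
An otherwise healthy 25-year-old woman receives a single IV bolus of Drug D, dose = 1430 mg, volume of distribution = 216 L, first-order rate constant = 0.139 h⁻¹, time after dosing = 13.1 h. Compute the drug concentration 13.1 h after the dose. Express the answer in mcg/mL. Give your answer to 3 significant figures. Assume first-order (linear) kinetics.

C₀ = Dose / Vd = 1430 / 216 = 6.620 mg/L
C = C₀ · e^(−k·t) = 6.620 × e^(−0.1390 × 13.1)
  = 6.620 × 0.1619 = 1.072 mg/L
(1.072 mg/L = 1.072 mcg/mL)

1.07 mcg/mL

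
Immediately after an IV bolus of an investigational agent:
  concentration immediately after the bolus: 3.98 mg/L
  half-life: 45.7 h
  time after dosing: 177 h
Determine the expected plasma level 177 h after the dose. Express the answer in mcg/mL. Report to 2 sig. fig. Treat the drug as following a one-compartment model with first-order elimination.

0.27 mcg/mL

k = ln2 / t½ = 0.693147 / 45.7 = 0.01517 h⁻¹
C = C₀ · e^(−k·t) = 3.980 × e^(−0.01517 × 177)
  = 3.980 × 0.06822 = 0.2715 mg/L
(0.2715 mg/L = 0.2715 mcg/mL)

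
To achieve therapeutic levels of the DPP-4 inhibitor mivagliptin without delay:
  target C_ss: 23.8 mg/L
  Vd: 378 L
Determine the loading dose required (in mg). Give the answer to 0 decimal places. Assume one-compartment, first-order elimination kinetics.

8996 mg

LD = Css × Vd = 23.8 × 378 = 8996 mg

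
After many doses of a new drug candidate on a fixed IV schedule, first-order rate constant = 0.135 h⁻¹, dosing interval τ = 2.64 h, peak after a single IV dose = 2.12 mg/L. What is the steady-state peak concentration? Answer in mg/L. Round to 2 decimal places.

7.07 mg/L

e^(−kτ) = e^(−0.1350 × 2.64) = 0.7002
Accumulation ratio R = 1 / (1 − e^(−kτ)) = 1 / (1 − 0.7002) = 3.336
Steady-state peak = C₀ × R = 2.12 × 3.336 = 7.072 mg/L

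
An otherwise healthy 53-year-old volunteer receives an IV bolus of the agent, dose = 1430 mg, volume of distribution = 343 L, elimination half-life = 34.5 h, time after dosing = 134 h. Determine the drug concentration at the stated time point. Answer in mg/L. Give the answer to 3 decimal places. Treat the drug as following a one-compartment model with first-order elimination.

C₀ = Dose / Vd = 1430 / 343 = 4.169 mg/L
k = ln2 / t½ = 0.693147 / 34.5 = 0.02009 h⁻¹
C = C₀ · e^(−k·t) = 4.169 × e^(−0.02009 × 134)
  = 4.169 × 0.06774 = 0.2824 mg/L

0.282 mg/L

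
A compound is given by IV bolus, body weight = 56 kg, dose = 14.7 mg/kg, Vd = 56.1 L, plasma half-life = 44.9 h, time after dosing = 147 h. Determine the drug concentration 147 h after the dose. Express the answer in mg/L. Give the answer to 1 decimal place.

1.5 mg/L

Total dose = 14.7 × 56 = 823.2 mg
C₀ = Dose / Vd = 823.2 / 56.1 = 14.67 mg/L
k = ln2 / t½ = 0.693147 / 44.9 = 0.01544 h⁻¹
C = C₀ · e^(−k·t) = 14.67 × e^(−0.01544 × 147)
  = 14.67 × 0.1033 = 1.515 mg/L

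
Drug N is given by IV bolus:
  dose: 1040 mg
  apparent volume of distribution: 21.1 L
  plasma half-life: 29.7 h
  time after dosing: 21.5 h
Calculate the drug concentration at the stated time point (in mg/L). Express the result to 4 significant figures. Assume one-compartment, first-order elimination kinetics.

C₀ = Dose / Vd = 1040 / 21.1 = 49.29 mg/L
k = ln2 / t½ = 0.693147 / 29.7 = 0.02334 h⁻¹
C = C₀ · e^(−k·t) = 49.29 × e^(−0.02334 × 21.5)
  = 49.29 × 0.6054 = 29.84 mg/L

29.84 mg/L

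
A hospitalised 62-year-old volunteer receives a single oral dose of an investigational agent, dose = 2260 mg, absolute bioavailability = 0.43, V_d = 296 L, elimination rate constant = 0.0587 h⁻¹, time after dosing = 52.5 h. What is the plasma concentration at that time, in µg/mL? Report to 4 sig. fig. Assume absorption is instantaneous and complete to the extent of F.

Amount reaching circulation = F × Dose = 0.43 × 2260 = 971.8 mg
C₀ = F·Dose / Vd = 971.8 / 296 = 3.283 mg/L
C = C₀ · e^(−k·t) = 3.283 × e^(−0.05870 × 52.5)
  = 3.283 × 0.04588 = 0.1506 mg/L
(0.1506 mg/L = 0.1506 µg/mL)

0.1506 µg/mL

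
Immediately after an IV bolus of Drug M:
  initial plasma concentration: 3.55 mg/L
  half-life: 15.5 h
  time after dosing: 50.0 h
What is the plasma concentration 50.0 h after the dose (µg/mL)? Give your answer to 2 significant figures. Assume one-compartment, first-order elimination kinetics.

0.38 µg/mL

k = ln2 / t½ = 0.693147 / 15.5 = 0.04472 h⁻¹
C = C₀ · e^(−k·t) = 3.550 × e^(−0.04472 × 50.0)
  = 3.550 × 0.1069 = 0.3795 mg/L
(0.3795 mg/L = 0.3795 µg/mL)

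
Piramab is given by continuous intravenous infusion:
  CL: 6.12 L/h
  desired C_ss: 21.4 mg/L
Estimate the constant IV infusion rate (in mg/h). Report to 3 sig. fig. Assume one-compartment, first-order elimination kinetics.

At steady state, infusion rate R₀ = Css × CL = 21.4 × 6.120 = 131.0 mg/h

131 mg/h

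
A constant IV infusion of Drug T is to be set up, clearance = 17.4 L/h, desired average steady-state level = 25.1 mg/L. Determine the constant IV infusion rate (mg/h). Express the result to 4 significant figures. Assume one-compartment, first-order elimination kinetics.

436.7 mg/h

At steady state, infusion rate R₀ = Css × CL = 25.1 × 17.40 = 436.7 mg/h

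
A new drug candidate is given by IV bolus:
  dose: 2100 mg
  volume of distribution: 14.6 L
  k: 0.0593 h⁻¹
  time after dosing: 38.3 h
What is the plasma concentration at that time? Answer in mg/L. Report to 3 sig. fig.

14.8 mg/L

C₀ = Dose / Vd = 2100 / 14.6 = 143.8 mg/L
C = C₀ · e^(−k·t) = 143.8 × e^(−0.05930 × 38.3)
  = 143.8 × 0.1032 = 14.84 mg/L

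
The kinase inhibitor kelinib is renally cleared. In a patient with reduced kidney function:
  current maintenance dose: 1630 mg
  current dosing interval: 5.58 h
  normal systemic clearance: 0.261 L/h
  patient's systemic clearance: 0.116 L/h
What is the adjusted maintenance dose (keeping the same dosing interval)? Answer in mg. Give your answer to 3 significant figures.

To keep the same average steady-state level, dosing rate must scale with clearance.
CL ratio = 0.116 / 0.261 = 0.4444
New dose (same interval) = 1630 × 0.4444 = 724.4 mg

724 mg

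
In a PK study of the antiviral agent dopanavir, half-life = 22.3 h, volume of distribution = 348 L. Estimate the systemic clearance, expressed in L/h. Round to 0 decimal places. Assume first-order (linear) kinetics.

11 L/h

k = ln2 / t½ = 0.693147 / 22.3 = 0.03108 h⁻¹
CL = k × Vd = 0.03108 × 348 = 10.82 L/h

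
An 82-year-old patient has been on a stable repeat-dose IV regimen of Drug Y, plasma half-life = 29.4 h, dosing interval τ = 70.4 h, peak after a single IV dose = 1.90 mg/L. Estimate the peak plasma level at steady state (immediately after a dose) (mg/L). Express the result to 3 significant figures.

k = ln2 / t½ = 0.693147 / 29.4 = 0.02358 h⁻¹
e^(−kτ) = e^(−0.02358 × 70.4) = 0.1901
Accumulation ratio R = 1 / (1 − e^(−kτ)) = 1 / (1 − 0.1901) = 1.235
Steady-state peak = C₀ × R = 1.90 × 1.235 = 2.347 mg/L

2.35 mg/L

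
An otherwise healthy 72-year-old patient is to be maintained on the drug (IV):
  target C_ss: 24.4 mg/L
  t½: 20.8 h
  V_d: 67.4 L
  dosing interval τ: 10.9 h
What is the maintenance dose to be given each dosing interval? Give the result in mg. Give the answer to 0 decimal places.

597 mg

k = ln2 / t½ = 0.693147 / 20.8 = 0.03332 h⁻¹
CL = k × Vd = 0.03332 × 67.4 = 2.246 L/h
At steady state, Dose/τ = Css × CL.
Dose = Css × CL × τ = 24.4 × 2.246 × 10.9 = 597.3 mg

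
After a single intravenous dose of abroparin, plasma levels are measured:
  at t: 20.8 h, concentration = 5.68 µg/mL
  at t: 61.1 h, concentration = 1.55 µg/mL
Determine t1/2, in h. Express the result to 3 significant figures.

k = ln(C₁/C₂) / (t₂ − t₁) = ln(5.68/1.55) / (61.1 − 20.8)
  = 1.299 / 40.30 = 0.03223 h⁻¹
t½ = ln2 / k = 0.693147 / 0.03223 = 21.51 h

21.5 h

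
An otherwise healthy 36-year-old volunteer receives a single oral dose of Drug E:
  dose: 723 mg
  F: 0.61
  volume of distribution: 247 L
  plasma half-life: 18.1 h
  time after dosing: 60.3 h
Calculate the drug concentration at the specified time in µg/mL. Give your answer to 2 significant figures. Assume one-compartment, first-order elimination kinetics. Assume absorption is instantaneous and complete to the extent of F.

Amount reaching circulation = F × Dose = 0.61 × 723.0 = 441.0 mg
C₀ = F·Dose / Vd = 441.0 / 247 = 1.785 mg/L
k = ln2 / t½ = 0.693147 / 18.1 = 0.03830 h⁻¹
C = C₀ · e^(−k·t) = 1.785 × e^(−0.03830 × 60.3)
  = 1.785 × 0.09931 = 0.1773 mg/L
(0.1773 mg/L = 0.1773 µg/mL)

0.18 µg/mL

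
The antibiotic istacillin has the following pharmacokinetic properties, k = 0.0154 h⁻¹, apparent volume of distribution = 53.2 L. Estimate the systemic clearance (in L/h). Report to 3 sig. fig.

CL = k × Vd = 0.0154 × 53.2 = 0.8193 L/h

0.819 L/h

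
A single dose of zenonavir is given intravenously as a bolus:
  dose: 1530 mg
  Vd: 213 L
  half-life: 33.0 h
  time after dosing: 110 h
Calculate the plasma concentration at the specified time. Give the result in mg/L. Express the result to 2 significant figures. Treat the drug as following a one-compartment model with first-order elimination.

C₀ = Dose / Vd = 1530 / 213 = 7.183 mg/L
k = ln2 / t½ = 0.693147 / 33.0 = 0.02100 h⁻¹
C = C₀ · e^(−k·t) = 7.183 × e^(−0.02100 × 110)
  = 7.183 × 0.09926 = 0.7130 mg/L

0.71 mg/L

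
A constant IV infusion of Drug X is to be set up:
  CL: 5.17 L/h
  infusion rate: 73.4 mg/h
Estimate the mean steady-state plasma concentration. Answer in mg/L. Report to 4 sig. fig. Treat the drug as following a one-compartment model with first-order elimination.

14.20 mg/L

At steady state Css = R₀ / CL = 73.4 / 5.170 = 14.20 mg/L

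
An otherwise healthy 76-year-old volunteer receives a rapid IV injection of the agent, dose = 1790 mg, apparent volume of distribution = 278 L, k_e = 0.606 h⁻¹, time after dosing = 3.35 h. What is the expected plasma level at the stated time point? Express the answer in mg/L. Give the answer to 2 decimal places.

0.85 mg/L

C₀ = Dose / Vd = 1790 / 278 = 6.439 mg/L
C = C₀ · e^(−k·t) = 6.439 × e^(−0.6060 × 3.35)
  = 6.439 × 0.1313 = 0.8454 mg/L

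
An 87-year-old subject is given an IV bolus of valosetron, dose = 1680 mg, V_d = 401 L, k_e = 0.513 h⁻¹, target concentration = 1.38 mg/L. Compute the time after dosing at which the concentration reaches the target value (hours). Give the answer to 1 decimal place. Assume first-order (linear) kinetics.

2.2 h

C₀ = Dose / Vd = 1680 / 401 = 4.190 mg/L
t = ln(C₀ / C) / k = ln(4.190 / 1.38) / 0.5130
  = ln(3.036) / 0.5130 = 1.111 / 0.5130 = 2.166 h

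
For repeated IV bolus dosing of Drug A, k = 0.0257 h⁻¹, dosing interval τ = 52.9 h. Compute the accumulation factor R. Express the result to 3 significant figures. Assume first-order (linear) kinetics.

e^(−kτ) = e^(−0.02570 × 52.9) = 0.2568
Accumulation ratio R = 1 / (1 − e^(−kτ)) = 1 / (1 − 0.2568) = 1.346

1.35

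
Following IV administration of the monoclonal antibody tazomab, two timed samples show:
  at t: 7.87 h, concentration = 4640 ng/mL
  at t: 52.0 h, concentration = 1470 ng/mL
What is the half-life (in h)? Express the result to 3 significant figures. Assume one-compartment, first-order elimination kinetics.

26.6 h

k = ln(C₁/C₂) / (t₂ − t₁) = ln(4640/1470) / (52.0 − 7.87)
  = 1.149 / 44.13 = 0.02604 h⁻¹
t½ = ln2 / k = 0.693147 / 0.02604 = 26.62 h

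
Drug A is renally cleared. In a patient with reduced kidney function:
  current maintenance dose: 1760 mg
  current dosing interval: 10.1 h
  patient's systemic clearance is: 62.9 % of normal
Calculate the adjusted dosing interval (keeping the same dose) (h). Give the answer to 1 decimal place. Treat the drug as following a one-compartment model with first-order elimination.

To keep the same average steady-state level, dosing rate must scale with clearance.
CL ratio = 62.9 / 100 = 0.6290
New interval (same dose) = 10.1 / 0.6290 = 16.06 h

16.1 h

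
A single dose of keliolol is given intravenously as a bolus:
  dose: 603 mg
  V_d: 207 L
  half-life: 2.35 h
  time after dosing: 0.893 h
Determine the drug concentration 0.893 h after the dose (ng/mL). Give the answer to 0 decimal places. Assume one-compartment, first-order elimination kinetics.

2238 ng/mL

C₀ = Dose / Vd = 603.0 / 207 = 2.913 mg/L
k = ln2 / t½ = 0.693147 / 2.35 = 0.2950 h⁻¹
C = C₀ · e^(−k·t) = 2.913 × e^(−0.2950 × 0.893)
  = 2.913 × 0.7684 = 2.238 mg/L
Convert: 2.238 mg/L × 1000 = 2238 ng/mL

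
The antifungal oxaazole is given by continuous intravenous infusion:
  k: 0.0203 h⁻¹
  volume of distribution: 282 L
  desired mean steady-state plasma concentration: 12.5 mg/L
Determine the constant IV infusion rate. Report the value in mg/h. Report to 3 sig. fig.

71.6 mg/h

CL = k × Vd = 0.02030 × 282 = 5.725 L/h
At steady state, infusion rate R₀ = Css × CL = 12.5 × 5.725 = 71.56 mg/h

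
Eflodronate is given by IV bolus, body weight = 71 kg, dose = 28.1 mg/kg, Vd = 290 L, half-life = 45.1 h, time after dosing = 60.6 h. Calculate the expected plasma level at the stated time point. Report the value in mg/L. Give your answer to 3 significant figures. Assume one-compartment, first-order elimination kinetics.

Total dose = 28.1 × 71 = 1995 mg
C₀ = Dose / Vd = 1995 / 290 = 6.879 mg/L
k = ln2 / t½ = 0.693147 / 45.1 = 0.01537 h⁻¹
C = C₀ · e^(−k·t) = 6.879 × e^(−0.01537 × 60.6)
  = 6.879 × 0.3940 = 2.710 mg/L

2.71 mg/L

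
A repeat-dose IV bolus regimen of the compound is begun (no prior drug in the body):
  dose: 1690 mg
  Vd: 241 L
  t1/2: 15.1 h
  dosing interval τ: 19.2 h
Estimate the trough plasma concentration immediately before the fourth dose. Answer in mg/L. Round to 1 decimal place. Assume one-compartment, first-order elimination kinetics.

4.6 mg/L

C₀ per dose = Dose / Vd = 1690 / 241 = 7.012 mg/L
k = ln2 / t½ = 0.693147 / 15.1 = 0.04590 h⁻¹
Fraction remaining after one interval: r = e^(−kτ) = e^(−0.04590 × 19.2) = 0.4143
Before dose 4, 3 doses have been given (aged 1τ, 2τ, 3τ).
C_trough = C₀ × (r + r² + … + r^3) = C₀ × r(1−r^3)/(1−r)
        = 7.012 × 0.4143 × (1 − 0.07111) / (1 − 0.4143) = 4.607 mg/L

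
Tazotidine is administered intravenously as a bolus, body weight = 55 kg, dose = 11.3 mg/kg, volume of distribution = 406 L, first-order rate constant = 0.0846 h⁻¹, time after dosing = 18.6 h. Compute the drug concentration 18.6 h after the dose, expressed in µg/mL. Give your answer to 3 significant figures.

0.317 µg/mL

Total dose = 11.3 × 55 = 621.5 mg
C₀ = Dose / Vd = 621.5 / 406 = 1.531 mg/L
C = C₀ · e^(−k·t) = 1.531 × e^(−0.08460 × 18.6)
  = 1.531 × 0.2073 = 0.3174 mg/L
(0.3174 mg/L = 0.3174 µg/mL)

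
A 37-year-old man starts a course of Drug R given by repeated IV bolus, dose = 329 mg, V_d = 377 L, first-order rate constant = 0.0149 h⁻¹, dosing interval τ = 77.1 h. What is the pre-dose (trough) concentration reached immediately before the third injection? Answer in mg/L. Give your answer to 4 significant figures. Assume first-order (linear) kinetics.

0.3644 mg/L

C₀ per dose = Dose / Vd = 329 / 377 = 0.8727 mg/L
Fraction remaining after one interval: r = e^(−kτ) = e^(−0.01490 × 77.1) = 0.3170
Before dose 3, 2 doses have been given (aged 1τ, 2τ).
C_trough = C₀ × (r + r²) = 0.8727 × (0.3170 + 0.1005) = 0.3644 mg/L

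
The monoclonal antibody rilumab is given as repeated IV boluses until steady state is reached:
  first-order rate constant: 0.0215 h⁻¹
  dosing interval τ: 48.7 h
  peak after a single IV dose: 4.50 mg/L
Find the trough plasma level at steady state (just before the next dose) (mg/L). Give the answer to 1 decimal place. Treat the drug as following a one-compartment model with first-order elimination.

2.4 mg/L

e^(−kτ) = e^(−0.02150 × 48.7) = 0.3510
Accumulation ratio R = 1 / (1 − e^(−kτ)) = 1 / (1 − 0.3510) = 1.541
Steady-state trough = C₀ × R × e^(−kτ) = 4.50 × 1.541 × 0.3510 = 2.434 mg/L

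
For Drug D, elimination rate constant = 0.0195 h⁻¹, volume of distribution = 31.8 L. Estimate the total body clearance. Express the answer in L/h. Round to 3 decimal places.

CL = k × Vd = 0.0195 × 31.8 = 0.6201 L/h

0.620 L/h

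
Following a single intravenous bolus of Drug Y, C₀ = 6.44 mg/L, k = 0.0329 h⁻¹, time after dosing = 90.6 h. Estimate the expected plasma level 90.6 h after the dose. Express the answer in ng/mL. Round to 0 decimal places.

327 ng/mL

C = C₀ · e^(−k·t) = 6.440 × e^(−0.03290 × 90.6)
  = 6.440 × 0.05076 = 0.3269 mg/L
Convert: 0.3269 mg/L × 1000 = 326.9 ng/mL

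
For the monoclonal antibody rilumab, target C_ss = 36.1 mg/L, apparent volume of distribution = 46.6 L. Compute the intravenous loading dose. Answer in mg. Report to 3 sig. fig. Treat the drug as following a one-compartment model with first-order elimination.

LD = Css × Vd = 36.1 × 46.6 = 1682 mg

1680 mg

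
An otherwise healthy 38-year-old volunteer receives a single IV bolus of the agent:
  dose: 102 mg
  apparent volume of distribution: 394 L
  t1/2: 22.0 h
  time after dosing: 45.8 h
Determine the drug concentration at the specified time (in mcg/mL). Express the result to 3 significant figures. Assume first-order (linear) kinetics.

0.0612 mcg/mL

C₀ = Dose / Vd = 102.0 / 394 = 0.2589 mg/L
k = ln2 / t½ = 0.693147 / 22.0 = 0.03151 h⁻¹
C = C₀ · e^(−k·t) = 0.2589 × e^(−0.03151 × 45.8)
  = 0.2589 × 0.2362 = 0.06115 mg/L
(0.06115 mg/L = 0.06115 mcg/mL)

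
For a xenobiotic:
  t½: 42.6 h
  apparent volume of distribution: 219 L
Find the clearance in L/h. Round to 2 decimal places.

k = ln2 / t½ = 0.693147 / 42.6 = 0.01627 h⁻¹
CL = k × Vd = 0.01627 × 219 = 3.563 L/h

3.56 L/h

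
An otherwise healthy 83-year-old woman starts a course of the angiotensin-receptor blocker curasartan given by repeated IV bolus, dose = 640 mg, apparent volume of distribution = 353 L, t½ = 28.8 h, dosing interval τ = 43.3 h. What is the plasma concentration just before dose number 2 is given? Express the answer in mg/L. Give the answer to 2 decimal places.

C₀ per dose = Dose / Vd = 640 / 353 = 1.813 mg/L
k = ln2 / t½ = 0.693147 / 28.8 = 0.02407 h⁻¹
Fraction remaining after one interval: r = e^(−kτ) = e^(−0.02407 × 43.3) = 0.3527
Before dose 2, 1 dose has been given (aged 1τ).
C_trough = C₀ × r = 1.813 × 0.3527 = 0.6394 mg/L

0.64 mg/L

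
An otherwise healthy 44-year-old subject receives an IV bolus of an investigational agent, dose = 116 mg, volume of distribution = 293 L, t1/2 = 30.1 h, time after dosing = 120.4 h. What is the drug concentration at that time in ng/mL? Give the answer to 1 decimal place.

24.7 ng/mL

C₀ = Dose / Vd = 116.0 / 293 = 0.3959 mg/L
k = ln2 / t½ = 0.693147 / 30.1 = 0.02303 h⁻¹
t / t½ = 120.4 / 30.1 = 4 half-lives
C = C₀ × (1/2)^4 = 0.3959 × 0.06250 = 0.02474 mg/L
Convert: 0.02474 mg/L × 1000 = 24.74 ng/mL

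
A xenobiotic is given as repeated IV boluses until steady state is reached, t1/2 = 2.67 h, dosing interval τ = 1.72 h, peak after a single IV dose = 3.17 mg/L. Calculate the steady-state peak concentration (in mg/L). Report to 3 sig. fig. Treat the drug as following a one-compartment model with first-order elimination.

8.80 mg/L

k = ln2 / t½ = 0.693147 / 2.67 = 0.2596 h⁻¹
e^(−kτ) = e^(−0.2596 × 1.72) = 0.6399
Accumulation ratio R = 1 / (1 − e^(−kτ)) = 1 / (1 − 0.6399) = 2.777
Steady-state peak = C₀ × R = 3.17 × 2.777 = 8.803 mg/L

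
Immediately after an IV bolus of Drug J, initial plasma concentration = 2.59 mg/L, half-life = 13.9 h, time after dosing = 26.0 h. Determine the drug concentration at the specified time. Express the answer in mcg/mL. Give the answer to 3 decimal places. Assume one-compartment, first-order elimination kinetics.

0.708 mcg/mL

k = ln2 / t½ = 0.693147 / 13.9 = 0.04987 h⁻¹
C = C₀ · e^(−k·t) = 2.590 × e^(−0.04987 × 26.0)
  = 2.590 × 0.2735 = 0.7084 mg/L
(0.7084 mg/L = 0.7084 mcg/mL)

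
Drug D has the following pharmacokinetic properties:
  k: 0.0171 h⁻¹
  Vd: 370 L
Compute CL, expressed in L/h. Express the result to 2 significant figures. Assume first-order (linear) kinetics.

6.3 L/h

CL = k × Vd = 0.0171 × 370 = 6.327 L/h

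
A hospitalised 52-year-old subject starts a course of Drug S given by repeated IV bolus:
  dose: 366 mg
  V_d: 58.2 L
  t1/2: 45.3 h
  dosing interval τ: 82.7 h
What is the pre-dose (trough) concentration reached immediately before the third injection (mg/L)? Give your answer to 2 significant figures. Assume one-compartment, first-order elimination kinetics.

C₀ per dose = Dose / Vd = 366 / 58.2 = 6.289 mg/L
k = ln2 / t½ = 0.693147 / 45.3 = 0.01530 h⁻¹
Fraction remaining after one interval: r = e^(−kτ) = e^(−0.01530 × 82.7) = 0.2822
Before dose 3, 2 doses have been given (aged 1τ, 2τ).
C_trough = C₀ × (r + r²) = 6.289 × (0.2822 + 0.07964) = 2.276 mg/L

2.3 mg/L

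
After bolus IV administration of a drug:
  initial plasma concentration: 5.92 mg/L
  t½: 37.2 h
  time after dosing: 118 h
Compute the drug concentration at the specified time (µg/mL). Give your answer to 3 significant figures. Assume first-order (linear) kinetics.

0.657 µg/mL

k = ln2 / t½ = 0.693147 / 37.2 = 0.01863 h⁻¹
C = C₀ · e^(−k·t) = 5.920 × e^(−0.01863 × 118)
  = 5.920 × 0.1110 = 0.6571 mg/L
(0.6571 mg/L = 0.6571 µg/mL)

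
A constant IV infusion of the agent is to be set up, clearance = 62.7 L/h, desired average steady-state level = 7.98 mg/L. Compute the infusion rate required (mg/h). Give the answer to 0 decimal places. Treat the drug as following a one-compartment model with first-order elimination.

At steady state, infusion rate R₀ = Css × CL = 7.98 × 62.70 = 500.3 mg/h

500 mg/h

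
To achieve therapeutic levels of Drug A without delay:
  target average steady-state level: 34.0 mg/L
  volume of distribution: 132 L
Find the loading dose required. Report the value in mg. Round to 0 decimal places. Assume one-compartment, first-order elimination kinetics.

4488 mg

LD = Css × Vd = 34.0 × 132 = 4488 mg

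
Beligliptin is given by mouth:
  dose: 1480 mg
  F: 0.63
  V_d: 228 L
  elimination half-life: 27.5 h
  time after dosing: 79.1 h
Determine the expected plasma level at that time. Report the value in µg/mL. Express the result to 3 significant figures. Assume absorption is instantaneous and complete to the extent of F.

0.557 µg/mL

Amount reaching circulation = F × Dose = 0.63 × 1480 = 932.4 mg
C₀ = F·Dose / Vd = 932.4 / 228 = 4.089 mg/L
k = ln2 / t½ = 0.693147 / 27.5 = 0.02521 h⁻¹
C = C₀ · e^(−k·t) = 4.089 × e^(−0.02521 × 79.1)
  = 4.089 × 0.1361 = 0.5565 mg/L
(0.5565 mg/L = 0.5565 µg/mL)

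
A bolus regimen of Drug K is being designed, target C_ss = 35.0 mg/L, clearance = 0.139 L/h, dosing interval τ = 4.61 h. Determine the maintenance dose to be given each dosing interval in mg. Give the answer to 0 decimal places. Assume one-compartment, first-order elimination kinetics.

At steady state, Dose/τ = Css × CL.
Dose = Css × CL × τ = 35.0 × 0.1390 × 4.61 = 22.43 mg

22 mg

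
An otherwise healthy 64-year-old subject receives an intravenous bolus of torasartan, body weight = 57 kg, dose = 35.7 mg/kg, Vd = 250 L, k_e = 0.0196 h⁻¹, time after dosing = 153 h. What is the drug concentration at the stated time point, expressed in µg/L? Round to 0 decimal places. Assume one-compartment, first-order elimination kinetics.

406 µg/L

Total dose = 35.7 × 57 = 2035 mg
C₀ = Dose / Vd = 2035 / 250 = 8.140 mg/L
C = C₀ · e^(−k·t) = 8.140 × e^(−0.01960 × 153)
  = 8.140 × 0.04985 = 0.4058 mg/L
Convert: 0.4058 mg/L × 1000 = 405.8 µg/L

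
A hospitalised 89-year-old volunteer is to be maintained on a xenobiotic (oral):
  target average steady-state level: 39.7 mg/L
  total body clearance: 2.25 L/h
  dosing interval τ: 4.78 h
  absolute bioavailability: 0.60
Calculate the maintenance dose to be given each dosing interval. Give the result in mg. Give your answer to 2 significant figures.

At steady state, F × (Dose/τ) = Css × CL.
Dose = Css × CL × τ / F = 39.7 × 2.250 × 4.78 / 0.60 = 711.6 mg

710 mg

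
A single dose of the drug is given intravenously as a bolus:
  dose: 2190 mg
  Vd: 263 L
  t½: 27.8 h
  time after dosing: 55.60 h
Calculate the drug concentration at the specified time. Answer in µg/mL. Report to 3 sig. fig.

C₀ = Dose / Vd = 2190 / 263 = 8.327 mg/L
k = ln2 / t½ = 0.693147 / 27.8 = 0.02493 h⁻¹
t / t½ = 55.60 / 27.8 = 2 half-lives
C = C₀ × (1/2)^2 = 8.327 × 0.2500 = 2.082 mg/L
(2.082 mg/L = 2.082 µg/mL)

2.08 µg/mL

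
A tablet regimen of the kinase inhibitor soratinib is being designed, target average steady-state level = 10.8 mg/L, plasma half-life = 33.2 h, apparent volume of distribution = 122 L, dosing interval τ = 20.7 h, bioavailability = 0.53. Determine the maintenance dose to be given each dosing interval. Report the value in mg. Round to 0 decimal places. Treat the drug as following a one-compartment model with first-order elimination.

k = ln2 / t½ = 0.693147 / 33.2 = 0.02088 h⁻¹
CL = k × Vd = 0.02088 × 122 = 2.547 L/h
At steady state, F × (Dose/τ) = Css × CL.
Dose = Css × CL × τ / F = 10.8 × 2.547 × 20.7 / 0.53 = 1074 mg

1074 mg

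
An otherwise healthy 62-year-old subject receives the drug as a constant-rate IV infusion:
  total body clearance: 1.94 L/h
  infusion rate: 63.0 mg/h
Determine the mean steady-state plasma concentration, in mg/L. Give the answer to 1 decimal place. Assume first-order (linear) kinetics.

At steady state Css = R₀ / CL = 63.0 / 1.940 = 32.47 mg/L

32.5 mg/L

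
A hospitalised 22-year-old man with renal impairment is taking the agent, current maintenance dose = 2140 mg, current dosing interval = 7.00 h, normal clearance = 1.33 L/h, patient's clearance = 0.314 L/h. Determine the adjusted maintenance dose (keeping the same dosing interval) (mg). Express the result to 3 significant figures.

505 mg

To keep the same average steady-state level, dosing rate must scale with clearance.
CL ratio = 0.314 / 1.33 = 0.2361
New dose (same interval) = 2140 × 0.2361 = 505.3 mg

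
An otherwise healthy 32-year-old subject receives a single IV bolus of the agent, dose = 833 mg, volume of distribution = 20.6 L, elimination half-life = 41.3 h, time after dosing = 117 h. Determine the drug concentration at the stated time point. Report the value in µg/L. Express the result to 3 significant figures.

C₀ = Dose / Vd = 833.0 / 20.6 = 40.44 mg/L
k = ln2 / t½ = 0.693147 / 41.3 = 0.01678 h⁻¹
C = C₀ · e^(−k·t) = 40.44 × e^(−0.01678 × 117)
  = 40.44 × 0.1404 = 5.678 mg/L
Convert: 5.678 mg/L × 1000 = 5678 µg/L

5680 µg/L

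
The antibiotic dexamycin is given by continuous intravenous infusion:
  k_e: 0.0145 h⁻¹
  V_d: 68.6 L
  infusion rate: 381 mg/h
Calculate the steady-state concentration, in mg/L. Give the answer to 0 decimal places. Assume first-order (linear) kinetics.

383 mg/L

CL = k × Vd = 0.01450 × 68.6 = 0.9947 L/h
At steady state Css = R₀ / CL = 381 / 0.9947 = 383.0 mg/L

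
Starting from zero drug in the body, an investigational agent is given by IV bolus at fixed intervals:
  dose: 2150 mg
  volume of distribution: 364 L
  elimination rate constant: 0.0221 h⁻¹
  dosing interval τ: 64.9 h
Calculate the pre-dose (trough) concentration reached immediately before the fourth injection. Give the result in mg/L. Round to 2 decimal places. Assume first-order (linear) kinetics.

1.82 mg/L

C₀ per dose = Dose / Vd = 2150 / 364 = 5.907 mg/L
Fraction remaining after one interval: r = e^(−kτ) = e^(−0.02210 × 64.9) = 0.2383
Before dose 4, 3 doses have been given (aged 1τ, 2τ, 3τ).
C_trough = C₀ × (r + r² + … + r^3) = C₀ × r(1−r^3)/(1−r)
        = 5.907 × 0.2383 × (1 − 0.01353) / (1 − 0.2383) = 1.823 mg/L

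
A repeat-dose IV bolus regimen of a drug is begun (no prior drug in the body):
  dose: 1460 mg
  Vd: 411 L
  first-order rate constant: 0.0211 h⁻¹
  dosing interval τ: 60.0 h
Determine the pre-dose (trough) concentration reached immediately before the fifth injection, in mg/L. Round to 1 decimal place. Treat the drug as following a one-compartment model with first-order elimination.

C₀ per dose = Dose / Vd = 1460 / 411 = 3.552 mg/L
Fraction remaining after one interval: r = e^(−kτ) = e^(−0.02110 × 60.0) = 0.2820
Before dose 5, 4 doses have been given (aged 1τ, 2τ, 3τ, 4τ).
C_trough = C₀ × (r + r² + … + r^4) = C₀ × r(1−r^4)/(1−r)
        = 3.552 × 0.2820 × (1 − 0.006324) / (1 − 0.2820) = 1.386 mg/L

1.4 mg/L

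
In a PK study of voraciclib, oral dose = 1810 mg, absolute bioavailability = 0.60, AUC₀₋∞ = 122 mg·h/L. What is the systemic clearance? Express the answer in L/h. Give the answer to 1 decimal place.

8.9 L/h

CL = F·Dose / AUC = 0.60 × 1810 / 122 = 8.902 L/h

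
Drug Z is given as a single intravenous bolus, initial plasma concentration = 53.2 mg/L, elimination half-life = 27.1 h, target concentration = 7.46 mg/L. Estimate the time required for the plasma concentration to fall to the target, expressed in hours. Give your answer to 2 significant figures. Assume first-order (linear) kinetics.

77 h

k = ln2 / t½ = 0.693147 / 27.1 = 0.02558 h⁻¹
t = ln(C₀ / C) / k = ln(53.20 / 7.46) / 0.02558
  = ln(7.131) / 0.02558 = 1.964 / 0.02558 = 76.78 h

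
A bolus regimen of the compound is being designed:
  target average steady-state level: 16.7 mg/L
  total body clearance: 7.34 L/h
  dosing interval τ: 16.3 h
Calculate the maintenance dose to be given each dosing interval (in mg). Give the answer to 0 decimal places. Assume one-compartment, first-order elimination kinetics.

At steady state, Dose/τ = Css × CL.
Dose = Css × CL × τ = 16.7 × 7.340 × 16.3 = 1998 mg

1998 mg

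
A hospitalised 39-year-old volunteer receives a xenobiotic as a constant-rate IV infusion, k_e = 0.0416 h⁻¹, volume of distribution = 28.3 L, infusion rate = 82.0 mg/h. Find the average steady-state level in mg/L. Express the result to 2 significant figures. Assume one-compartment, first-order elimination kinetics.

CL = k × Vd = 0.04160 × 28.3 = 1.177 L/h
At steady state Css = R₀ / CL = 82.0 / 1.177 = 69.67 mg/L

70 mg/L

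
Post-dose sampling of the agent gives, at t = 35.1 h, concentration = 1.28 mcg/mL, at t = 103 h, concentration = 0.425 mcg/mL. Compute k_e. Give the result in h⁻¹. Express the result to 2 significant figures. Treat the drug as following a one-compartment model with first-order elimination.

k = ln(C₁/C₂) / (t₂ − t₁) = ln(1.28/0.425) / (103 − 35.1)
  = 1.103 / 67.90 = 0.01624 h⁻¹

0.016 h⁻¹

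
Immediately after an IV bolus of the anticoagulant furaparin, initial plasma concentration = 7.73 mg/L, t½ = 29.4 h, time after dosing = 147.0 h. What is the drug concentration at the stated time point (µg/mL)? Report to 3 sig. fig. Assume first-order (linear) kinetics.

k = ln2 / t½ = 0.693147 / 29.4 = 0.02358 h⁻¹
t / t½ = 147.0 / 29.4 = 5 half-lives
C = C₀ × (1/2)^5 = 7.730 × 0.03125 = 0.2416 mg/L
(0.2416 mg/L = 0.2416 µg/mL)

0.242 µg/mL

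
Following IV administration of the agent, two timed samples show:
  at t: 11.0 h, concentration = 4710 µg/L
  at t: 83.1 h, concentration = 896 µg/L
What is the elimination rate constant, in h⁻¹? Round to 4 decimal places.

k = ln(C₁/C₂) / (t₂ − t₁) = ln(4710/896) / (83.1 − 11.0)
  = 1.660 / 72.10 = 0.02302 h⁻¹

0.0230 h⁻¹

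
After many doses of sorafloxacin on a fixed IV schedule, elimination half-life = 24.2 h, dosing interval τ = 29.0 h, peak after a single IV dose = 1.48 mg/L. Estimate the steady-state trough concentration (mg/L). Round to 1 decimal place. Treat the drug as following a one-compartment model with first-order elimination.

1.1 mg/L

k = ln2 / t½ = 0.693147 / 24.2 = 0.02864 h⁻¹
e^(−kτ) = e^(−0.02864 × 29.0) = 0.4358
Accumulation ratio R = 1 / (1 − e^(−kτ)) = 1 / (1 − 0.4358) = 1.772
Steady-state trough = C₀ × R × e^(−kτ) = 1.48 × 1.772 × 0.4358 = 1.143 mg/L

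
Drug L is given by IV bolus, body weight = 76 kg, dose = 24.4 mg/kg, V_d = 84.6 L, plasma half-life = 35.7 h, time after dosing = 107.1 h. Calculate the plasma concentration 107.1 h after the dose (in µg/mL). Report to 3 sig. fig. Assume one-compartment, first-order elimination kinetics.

2.74 µg/mL

Total dose = 24.4 × 76 = 1854 mg
C₀ = Dose / Vd = 1854 / 84.6 = 21.91 mg/L
k = ln2 / t½ = 0.693147 / 35.7 = 0.01942 h⁻¹
t / t½ = 107.1 / 35.7 = 3 half-lives
C = C₀ × (1/2)^3 = 21.91 × 0.1250 = 2.739 mg/L
(2.739 mg/L = 2.739 µg/mL)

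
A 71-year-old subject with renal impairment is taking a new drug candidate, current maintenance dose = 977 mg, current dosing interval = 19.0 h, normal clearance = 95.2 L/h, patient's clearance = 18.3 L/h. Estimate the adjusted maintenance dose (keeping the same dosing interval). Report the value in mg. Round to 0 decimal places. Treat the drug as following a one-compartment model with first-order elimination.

188 mg

To keep the same average steady-state level, dosing rate must scale with clearance.
CL ratio = 18.3 / 95.2 = 0.1922
New dose (same interval) = 977 × 0.1922 = 187.8 mg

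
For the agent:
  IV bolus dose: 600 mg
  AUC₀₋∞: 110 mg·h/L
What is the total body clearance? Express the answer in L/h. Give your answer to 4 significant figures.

CL = Dose / AUC = 600 / 110 = 5.455 L/h

5.455 L/h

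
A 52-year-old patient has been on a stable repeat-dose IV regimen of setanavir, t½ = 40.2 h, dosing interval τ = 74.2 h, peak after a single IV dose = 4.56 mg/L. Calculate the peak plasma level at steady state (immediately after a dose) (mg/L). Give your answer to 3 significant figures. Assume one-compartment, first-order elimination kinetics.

k = ln2 / t½ = 0.693147 / 40.2 = 0.01724 h⁻¹
e^(−kτ) = e^(−0.01724 × 74.2) = 0.2783
Accumulation ratio R = 1 / (1 − e^(−kτ)) = 1 / (1 − 0.2783) = 1.386
Steady-state peak = C₀ × R = 4.56 × 1.386 = 6.320 mg/L

6.32 mg/L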